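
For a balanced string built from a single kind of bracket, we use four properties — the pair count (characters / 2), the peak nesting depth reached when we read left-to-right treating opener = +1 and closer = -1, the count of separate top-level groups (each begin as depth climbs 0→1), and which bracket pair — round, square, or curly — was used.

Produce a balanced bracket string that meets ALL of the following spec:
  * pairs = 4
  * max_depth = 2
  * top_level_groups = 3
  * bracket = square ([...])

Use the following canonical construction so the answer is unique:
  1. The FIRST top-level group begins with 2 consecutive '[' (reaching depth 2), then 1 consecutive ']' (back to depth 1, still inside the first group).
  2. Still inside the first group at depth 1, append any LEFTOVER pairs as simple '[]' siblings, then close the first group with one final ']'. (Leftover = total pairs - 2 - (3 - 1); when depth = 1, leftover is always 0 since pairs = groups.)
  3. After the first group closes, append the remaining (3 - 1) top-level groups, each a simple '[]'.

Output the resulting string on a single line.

Answer: [[]][][]

Derivation:
Spec: pairs=4 depth=2 groups=3
Leftover pairs = 4 - 2 - (3-1) = 0
First group: deep chain of depth 2 + 0 sibling pairs
Remaining 2 groups: simple '[]' each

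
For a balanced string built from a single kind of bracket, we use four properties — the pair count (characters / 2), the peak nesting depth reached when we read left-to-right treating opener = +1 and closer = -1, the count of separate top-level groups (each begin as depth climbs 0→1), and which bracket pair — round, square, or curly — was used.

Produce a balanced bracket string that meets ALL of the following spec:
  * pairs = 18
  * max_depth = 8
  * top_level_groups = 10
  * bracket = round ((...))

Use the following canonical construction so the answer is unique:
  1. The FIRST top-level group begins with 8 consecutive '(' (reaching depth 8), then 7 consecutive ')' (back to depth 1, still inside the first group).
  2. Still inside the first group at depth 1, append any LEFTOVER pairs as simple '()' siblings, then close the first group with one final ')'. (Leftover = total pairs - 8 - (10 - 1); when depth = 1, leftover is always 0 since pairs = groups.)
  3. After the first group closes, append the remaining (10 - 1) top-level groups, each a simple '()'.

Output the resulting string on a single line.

Answer: (((((((()))))))())()()()()()()()()()

Derivation:
Spec: pairs=18 depth=8 groups=10
Leftover pairs = 18 - 8 - (10-1) = 1
First group: deep chain of depth 8 + 1 sibling pairs
Remaining 9 groups: simple '()' each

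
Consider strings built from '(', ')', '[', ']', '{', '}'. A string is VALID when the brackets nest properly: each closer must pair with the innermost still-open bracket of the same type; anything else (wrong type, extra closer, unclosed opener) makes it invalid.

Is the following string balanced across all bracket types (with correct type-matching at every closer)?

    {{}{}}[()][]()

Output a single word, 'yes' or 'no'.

pos 0: push '{'; stack = {
pos 1: push '{'; stack = {{
pos 2: '}' matches '{'; pop; stack = {
pos 3: push '{'; stack = {{
pos 4: '}' matches '{'; pop; stack = {
pos 5: '}' matches '{'; pop; stack = (empty)
pos 6: push '['; stack = [
pos 7: push '('; stack = [(
pos 8: ')' matches '('; pop; stack = [
pos 9: ']' matches '['; pop; stack = (empty)
pos 10: push '['; stack = [
pos 11: ']' matches '['; pop; stack = (empty)
pos 12: push '('; stack = (
pos 13: ')' matches '('; pop; stack = (empty)
end: stack empty → VALID
Verdict: properly nested → yes

Answer: yes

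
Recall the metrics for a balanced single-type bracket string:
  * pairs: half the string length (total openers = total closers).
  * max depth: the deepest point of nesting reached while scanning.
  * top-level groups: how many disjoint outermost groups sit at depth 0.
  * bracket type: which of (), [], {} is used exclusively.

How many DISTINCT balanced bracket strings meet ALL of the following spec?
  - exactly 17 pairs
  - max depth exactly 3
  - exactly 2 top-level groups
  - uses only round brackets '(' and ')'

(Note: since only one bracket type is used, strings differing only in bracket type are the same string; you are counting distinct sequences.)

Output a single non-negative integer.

Spec: pairs=17 depth=3 groups=2
Count(depth <= 3) = 147456
Count(depth <= 2) = 16
Count(depth == 3) = 147456 - 16 = 147440

Answer: 147440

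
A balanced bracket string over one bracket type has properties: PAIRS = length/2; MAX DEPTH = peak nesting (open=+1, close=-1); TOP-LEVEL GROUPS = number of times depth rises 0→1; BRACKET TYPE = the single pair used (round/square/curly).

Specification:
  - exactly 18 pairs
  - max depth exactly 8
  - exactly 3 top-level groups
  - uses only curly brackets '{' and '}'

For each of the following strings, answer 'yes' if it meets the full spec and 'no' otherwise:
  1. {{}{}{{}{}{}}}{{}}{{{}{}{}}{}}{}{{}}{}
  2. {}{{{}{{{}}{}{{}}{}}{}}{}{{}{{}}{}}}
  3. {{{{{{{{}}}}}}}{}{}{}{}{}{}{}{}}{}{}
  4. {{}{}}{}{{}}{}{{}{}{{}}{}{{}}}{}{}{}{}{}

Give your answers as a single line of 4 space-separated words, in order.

Answer: no no yes no

Derivation:
String 1 '{{}{}{{}{}{}}}{{}}{{{}{}{}}{}}{}{{}}{}': depth seq [1 2 1 2 1 2 3 2 3 2 3 2 1 0 1 2 1 0 1 2 3 2 3 2 3 2 1 2 1 0 1 0 1 2 1 0 1 0]
  -> pairs=19 depth=3 groups=6 -> no
String 2 '{}{{{}{{{}}{}{{}}{}}{}}{}{{}{{}}{}}}': depth seq [1 0 1 2 3 2 3 4 5 4 3 4 3 4 5 4 3 4 3 2 3 2 1 2 1 2 3 2 3 4 3 2 3 2 1 0]
  -> pairs=18 depth=5 groups=2 -> no
String 3 '{{{{{{{{}}}}}}}{}{}{}{}{}{}{}{}}{}{}': depth seq [1 2 3 4 5 6 7 8 7 6 5 4 3 2 1 2 1 2 1 2 1 2 1 2 1 2 1 2 1 2 1 0 1 0 1 0]
  -> pairs=18 depth=8 groups=3 -> yes
String 4 '{{}{}}{}{{}}{}{{}{}{{}}{}{{}}}{}{}{}{}{}': depth seq [1 2 1 2 1 0 1 0 1 2 1 0 1 0 1 2 1 2 1 2 3 2 1 2 1 2 3 2 1 0 1 0 1 0 1 0 1 0 1 0]
  -> pairs=20 depth=3 groups=10 -> no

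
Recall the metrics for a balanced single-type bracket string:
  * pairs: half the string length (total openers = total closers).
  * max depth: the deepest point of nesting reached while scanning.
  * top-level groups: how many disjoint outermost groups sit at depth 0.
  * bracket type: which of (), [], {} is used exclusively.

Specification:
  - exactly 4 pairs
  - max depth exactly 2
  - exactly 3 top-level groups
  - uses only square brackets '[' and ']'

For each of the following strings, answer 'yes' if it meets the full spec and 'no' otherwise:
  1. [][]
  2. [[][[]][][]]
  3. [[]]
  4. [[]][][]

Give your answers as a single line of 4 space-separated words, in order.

String 1 '[][]': depth seq [1 0 1 0]
  -> pairs=2 depth=1 groups=2 -> no
String 2 '[[][[]][][]]': depth seq [1 2 1 2 3 2 1 2 1 2 1 0]
  -> pairs=6 depth=3 groups=1 -> no
String 3 '[[]]': depth seq [1 2 1 0]
  -> pairs=2 depth=2 groups=1 -> no
String 4 '[[]][][]': depth seq [1 2 1 0 1 0 1 0]
  -> pairs=4 depth=2 groups=3 -> yes

Answer: no no no yes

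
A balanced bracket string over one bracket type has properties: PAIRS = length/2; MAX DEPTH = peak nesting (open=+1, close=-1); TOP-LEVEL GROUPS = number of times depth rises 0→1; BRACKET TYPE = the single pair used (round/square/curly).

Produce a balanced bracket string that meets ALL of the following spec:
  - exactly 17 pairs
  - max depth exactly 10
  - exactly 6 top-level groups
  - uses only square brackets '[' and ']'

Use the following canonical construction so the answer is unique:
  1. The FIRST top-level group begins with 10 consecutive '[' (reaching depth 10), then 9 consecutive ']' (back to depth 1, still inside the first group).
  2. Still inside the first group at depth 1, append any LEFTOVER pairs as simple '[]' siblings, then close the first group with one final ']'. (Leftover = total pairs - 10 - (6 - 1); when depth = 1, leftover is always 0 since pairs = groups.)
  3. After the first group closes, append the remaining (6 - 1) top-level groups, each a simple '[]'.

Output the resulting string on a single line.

Answer: [[[[[[[[[[]]]]]]]]][][]][][][][][]

Derivation:
Spec: pairs=17 depth=10 groups=6
Leftover pairs = 17 - 10 - (6-1) = 2
First group: deep chain of depth 10 + 2 sibling pairs
Remaining 5 groups: simple '[]' each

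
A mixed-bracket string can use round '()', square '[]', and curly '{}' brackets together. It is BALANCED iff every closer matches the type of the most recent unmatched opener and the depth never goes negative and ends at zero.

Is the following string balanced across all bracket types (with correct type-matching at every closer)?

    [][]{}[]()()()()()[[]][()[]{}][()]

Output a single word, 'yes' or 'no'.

Answer: yes

Derivation:
pos 0: push '['; stack = [
pos 1: ']' matches '['; pop; stack = (empty)
pos 2: push '['; stack = [
pos 3: ']' matches '['; pop; stack = (empty)
pos 4: push '{'; stack = {
pos 5: '}' matches '{'; pop; stack = (empty)
pos 6: push '['; stack = [
pos 7: ']' matches '['; pop; stack = (empty)
pos 8: push '('; stack = (
pos 9: ')' matches '('; pop; stack = (empty)
pos 10: push '('; stack = (
pos 11: ')' matches '('; pop; stack = (empty)
pos 12: push '('; stack = (
pos 13: ')' matches '('; pop; stack = (empty)
pos 14: push '('; stack = (
pos 15: ')' matches '('; pop; stack = (empty)
pos 16: push '('; stack = (
pos 17: ')' matches '('; pop; stack = (empty)
pos 18: push '['; stack = [
pos 19: push '['; stack = [[
pos 20: ']' matches '['; pop; stack = [
pos 21: ']' matches '['; pop; stack = (empty)
pos 22: push '['; stack = [
pos 23: push '('; stack = [(
pos 24: ')' matches '('; pop; stack = [
pos 25: push '['; stack = [[
pos 26: ']' matches '['; pop; stack = [
pos 27: push '{'; stack = [{
pos 28: '}' matches '{'; pop; stack = [
pos 29: ']' matches '['; pop; stack = (empty)
pos 30: push '['; stack = [
pos 31: push '('; stack = [(
pos 32: ')' matches '('; pop; stack = [
pos 33: ']' matches '['; pop; stack = (empty)
end: stack empty → VALID
Verdict: properly nested → yes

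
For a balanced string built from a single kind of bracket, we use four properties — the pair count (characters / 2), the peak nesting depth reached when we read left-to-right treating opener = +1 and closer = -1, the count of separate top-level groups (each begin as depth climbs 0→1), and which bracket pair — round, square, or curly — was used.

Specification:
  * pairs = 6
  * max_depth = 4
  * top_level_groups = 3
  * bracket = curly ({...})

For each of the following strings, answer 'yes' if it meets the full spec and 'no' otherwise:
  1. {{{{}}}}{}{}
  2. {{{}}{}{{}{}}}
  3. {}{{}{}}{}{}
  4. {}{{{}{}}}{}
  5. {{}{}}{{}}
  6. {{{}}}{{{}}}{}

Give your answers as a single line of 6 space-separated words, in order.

Answer: yes no no no no no

Derivation:
String 1 '{{{{}}}}{}{}': depth seq [1 2 3 4 3 2 1 0 1 0 1 0]
  -> pairs=6 depth=4 groups=3 -> yes
String 2 '{{{}}{}{{}{}}}': depth seq [1 2 3 2 1 2 1 2 3 2 3 2 1 0]
  -> pairs=7 depth=3 groups=1 -> no
String 3 '{}{{}{}}{}{}': depth seq [1 0 1 2 1 2 1 0 1 0 1 0]
  -> pairs=6 depth=2 groups=4 -> no
String 4 '{}{{{}{}}}{}': depth seq [1 0 1 2 3 2 3 2 1 0 1 0]
  -> pairs=6 depth=3 groups=3 -> no
String 5 '{{}{}}{{}}': depth seq [1 2 1 2 1 0 1 2 1 0]
  -> pairs=5 depth=2 groups=2 -> no
String 6 '{{{}}}{{{}}}{}': depth seq [1 2 3 2 1 0 1 2 3 2 1 0 1 0]
  -> pairs=7 depth=3 groups=3 -> no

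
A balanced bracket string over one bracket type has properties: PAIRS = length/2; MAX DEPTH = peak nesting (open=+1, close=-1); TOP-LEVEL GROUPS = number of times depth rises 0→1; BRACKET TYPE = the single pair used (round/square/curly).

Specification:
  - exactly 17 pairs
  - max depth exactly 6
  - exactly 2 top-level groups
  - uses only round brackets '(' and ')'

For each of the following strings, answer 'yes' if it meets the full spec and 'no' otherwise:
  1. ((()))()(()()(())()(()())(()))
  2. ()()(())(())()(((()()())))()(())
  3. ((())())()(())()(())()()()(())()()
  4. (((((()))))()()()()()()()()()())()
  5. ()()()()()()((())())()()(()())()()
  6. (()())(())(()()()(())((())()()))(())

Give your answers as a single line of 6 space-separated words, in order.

Answer: no no no yes no no

Derivation:
String 1 '((()))()(()()(())()(()())(()))': depth seq [1 2 3 2 1 0 1 0 1 2 1 2 1 2 3 2 1 2 1 2 3 2 3 2 1 2 3 2 1 0]
  -> pairs=15 depth=3 groups=3 -> no
String 2 '()()(())(())()(((()()())))()(())': depth seq [1 0 1 0 1 2 1 0 1 2 1 0 1 0 1 2 3 4 3 4 3 4 3 2 1 0 1 0 1 2 1 0]
  -> pairs=16 depth=4 groups=8 -> no
String 3 '((())())()(())()(())()()()(())()()': depth seq [1 2 3 2 1 2 1 0 1 0 1 2 1 0 1 0 1 2 1 0 1 0 1 0 1 0 1 2 1 0 1 0 1 0]
  -> pairs=17 depth=3 groups=11 -> no
String 4 '(((((()))))()()()()()()()()()())()': depth seq [1 2 3 4 5 6 5 4 3 2 1 2 1 2 1 2 1 2 1 2 1 2 1 2 1 2 1 2 1 2 1 0 1 0]
  -> pairs=17 depth=6 groups=2 -> yes
String 5 '()()()()()()((())())()()(()())()()': depth seq [1 0 1 0 1 0 1 0 1 0 1 0 1 2 3 2 1 2 1 0 1 0 1 0 1 2 1 2 1 0 1 0 1 0]
  -> pairs=17 depth=3 groups=12 -> no
String 6 '(()())(())(()()()(())((())()()))(())': depth seq [1 2 1 2 1 0 1 2 1 0 1 2 1 2 1 2 1 2 3 2 1 2 3 4 3 2 3 2 3 2 1 0 1 2 1 0]
  -> pairs=18 depth=4 groups=4 -> no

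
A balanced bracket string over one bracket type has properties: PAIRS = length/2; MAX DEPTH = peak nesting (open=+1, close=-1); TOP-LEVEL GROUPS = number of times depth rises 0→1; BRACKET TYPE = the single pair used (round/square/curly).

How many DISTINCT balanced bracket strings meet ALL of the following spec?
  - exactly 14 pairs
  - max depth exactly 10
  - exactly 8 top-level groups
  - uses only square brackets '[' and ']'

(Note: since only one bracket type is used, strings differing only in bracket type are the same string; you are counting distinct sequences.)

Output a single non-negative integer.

Answer: 0

Derivation:
Spec: pairs=14 depth=10 groups=8
Count(depth <= 10) = 15504
Count(depth <= 9) = 15504
Count(depth == 10) = 15504 - 15504 = 0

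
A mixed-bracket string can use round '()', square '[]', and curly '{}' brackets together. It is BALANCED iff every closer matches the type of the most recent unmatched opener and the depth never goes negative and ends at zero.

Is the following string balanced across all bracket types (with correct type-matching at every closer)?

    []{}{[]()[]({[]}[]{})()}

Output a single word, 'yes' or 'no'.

pos 0: push '['; stack = [
pos 1: ']' matches '['; pop; stack = (empty)
pos 2: push '{'; stack = {
pos 3: '}' matches '{'; pop; stack = (empty)
pos 4: push '{'; stack = {
pos 5: push '['; stack = {[
pos 6: ']' matches '['; pop; stack = {
pos 7: push '('; stack = {(
pos 8: ')' matches '('; pop; stack = {
pos 9: push '['; stack = {[
pos 10: ']' matches '['; pop; stack = {
pos 11: push '('; stack = {(
pos 12: push '{'; stack = {({
pos 13: push '['; stack = {({[
pos 14: ']' matches '['; pop; stack = {({
pos 15: '}' matches '{'; pop; stack = {(
pos 16: push '['; stack = {([
pos 17: ']' matches '['; pop; stack = {(
pos 18: push '{'; stack = {({
pos 19: '}' matches '{'; pop; stack = {(
pos 20: ')' matches '('; pop; stack = {
pos 21: push '('; stack = {(
pos 22: ')' matches '('; pop; stack = {
pos 23: '}' matches '{'; pop; stack = (empty)
end: stack empty → VALID
Verdict: properly nested → yes

Answer: yes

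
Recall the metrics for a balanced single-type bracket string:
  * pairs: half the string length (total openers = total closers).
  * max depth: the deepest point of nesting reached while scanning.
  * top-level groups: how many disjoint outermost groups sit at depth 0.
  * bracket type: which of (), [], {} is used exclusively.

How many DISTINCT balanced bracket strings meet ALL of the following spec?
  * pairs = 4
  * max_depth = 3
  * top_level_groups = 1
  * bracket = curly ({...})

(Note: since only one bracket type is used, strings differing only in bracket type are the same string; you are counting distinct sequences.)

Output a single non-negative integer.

Spec: pairs=4 depth=3 groups=1
Count(depth <= 3) = 4
Count(depth <= 2) = 1
Count(depth == 3) = 4 - 1 = 3

Answer: 3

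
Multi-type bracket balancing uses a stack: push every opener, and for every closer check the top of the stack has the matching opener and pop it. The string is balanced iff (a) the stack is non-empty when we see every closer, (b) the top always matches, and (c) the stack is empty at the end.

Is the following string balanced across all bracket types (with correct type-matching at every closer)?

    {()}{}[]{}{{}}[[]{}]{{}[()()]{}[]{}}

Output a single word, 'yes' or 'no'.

Answer: yes

Derivation:
pos 0: push '{'; stack = {
pos 1: push '('; stack = {(
pos 2: ')' matches '('; pop; stack = {
pos 3: '}' matches '{'; pop; stack = (empty)
pos 4: push '{'; stack = {
pos 5: '}' matches '{'; pop; stack = (empty)
pos 6: push '['; stack = [
pos 7: ']' matches '['; pop; stack = (empty)
pos 8: push '{'; stack = {
pos 9: '}' matches '{'; pop; stack = (empty)
pos 10: push '{'; stack = {
pos 11: push '{'; stack = {{
pos 12: '}' matches '{'; pop; stack = {
pos 13: '}' matches '{'; pop; stack = (empty)
pos 14: push '['; stack = [
pos 15: push '['; stack = [[
pos 16: ']' matches '['; pop; stack = [
pos 17: push '{'; stack = [{
pos 18: '}' matches '{'; pop; stack = [
pos 19: ']' matches '['; pop; stack = (empty)
pos 20: push '{'; stack = {
pos 21: push '{'; stack = {{
pos 22: '}' matches '{'; pop; stack = {
pos 23: push '['; stack = {[
pos 24: push '('; stack = {[(
pos 25: ')' matches '('; pop; stack = {[
pos 26: push '('; stack = {[(
pos 27: ')' matches '('; pop; stack = {[
pos 28: ']' matches '['; pop; stack = {
pos 29: push '{'; stack = {{
pos 30: '}' matches '{'; pop; stack = {
pos 31: push '['; stack = {[
pos 32: ']' matches '['; pop; stack = {
pos 33: push '{'; stack = {{
pos 34: '}' matches '{'; pop; stack = {
pos 35: '}' matches '{'; pop; stack = (empty)
end: stack empty → VALID
Verdict: properly nested → yes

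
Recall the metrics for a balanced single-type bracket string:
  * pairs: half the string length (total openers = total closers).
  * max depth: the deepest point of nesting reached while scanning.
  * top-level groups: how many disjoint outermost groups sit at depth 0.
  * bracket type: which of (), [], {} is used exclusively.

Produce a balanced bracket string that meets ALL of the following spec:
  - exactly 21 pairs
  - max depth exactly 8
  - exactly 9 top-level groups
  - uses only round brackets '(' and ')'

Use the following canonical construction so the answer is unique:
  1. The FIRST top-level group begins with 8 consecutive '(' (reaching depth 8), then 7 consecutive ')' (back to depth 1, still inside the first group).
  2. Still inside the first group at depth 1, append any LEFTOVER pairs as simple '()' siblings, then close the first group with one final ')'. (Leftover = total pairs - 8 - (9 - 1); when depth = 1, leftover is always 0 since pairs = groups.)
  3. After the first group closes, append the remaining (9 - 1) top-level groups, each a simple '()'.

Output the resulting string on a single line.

Spec: pairs=21 depth=8 groups=9
Leftover pairs = 21 - 8 - (9-1) = 5
First group: deep chain of depth 8 + 5 sibling pairs
Remaining 8 groups: simple '()' each

Answer: (((((((()))))))()()()()())()()()()()()()()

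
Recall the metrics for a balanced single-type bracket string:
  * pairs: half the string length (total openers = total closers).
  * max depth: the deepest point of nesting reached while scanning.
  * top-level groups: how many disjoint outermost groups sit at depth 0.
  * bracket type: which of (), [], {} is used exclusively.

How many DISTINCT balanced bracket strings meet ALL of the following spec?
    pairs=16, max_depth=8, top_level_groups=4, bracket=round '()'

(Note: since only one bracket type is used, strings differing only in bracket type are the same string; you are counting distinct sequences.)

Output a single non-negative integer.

Spec: pairs=16 depth=8 groups=4
Count(depth <= 8) = 4297761
Count(depth <= 7) = 4151745
Count(depth == 8) = 4297761 - 4151745 = 146016

Answer: 146016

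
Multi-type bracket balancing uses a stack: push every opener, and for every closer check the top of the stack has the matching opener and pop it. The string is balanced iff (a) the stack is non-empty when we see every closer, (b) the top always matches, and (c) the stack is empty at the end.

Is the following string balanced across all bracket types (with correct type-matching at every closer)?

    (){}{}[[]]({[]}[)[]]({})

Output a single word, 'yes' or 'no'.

Answer: no

Derivation:
pos 0: push '('; stack = (
pos 1: ')' matches '('; pop; stack = (empty)
pos 2: push '{'; stack = {
pos 3: '}' matches '{'; pop; stack = (empty)
pos 4: push '{'; stack = {
pos 5: '}' matches '{'; pop; stack = (empty)
pos 6: push '['; stack = [
pos 7: push '['; stack = [[
pos 8: ']' matches '['; pop; stack = [
pos 9: ']' matches '['; pop; stack = (empty)
pos 10: push '('; stack = (
pos 11: push '{'; stack = ({
pos 12: push '['; stack = ({[
pos 13: ']' matches '['; pop; stack = ({
pos 14: '}' matches '{'; pop; stack = (
pos 15: push '['; stack = ([
pos 16: saw closer ')' but top of stack is '[' (expected ']') → INVALID
Verdict: type mismatch at position 16: ')' closes '[' → no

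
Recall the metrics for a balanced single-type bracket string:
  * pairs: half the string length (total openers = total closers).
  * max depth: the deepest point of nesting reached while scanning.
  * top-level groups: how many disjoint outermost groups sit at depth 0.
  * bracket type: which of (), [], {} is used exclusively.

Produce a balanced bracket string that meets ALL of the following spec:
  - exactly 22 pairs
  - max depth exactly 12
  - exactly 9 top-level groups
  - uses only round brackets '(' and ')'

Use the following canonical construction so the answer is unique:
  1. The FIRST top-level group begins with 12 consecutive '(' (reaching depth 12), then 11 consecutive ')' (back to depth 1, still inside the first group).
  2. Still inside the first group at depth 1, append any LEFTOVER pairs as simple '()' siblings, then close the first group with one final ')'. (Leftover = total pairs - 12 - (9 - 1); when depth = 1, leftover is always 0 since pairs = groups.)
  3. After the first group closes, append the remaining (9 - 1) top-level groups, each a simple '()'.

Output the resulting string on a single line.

Spec: pairs=22 depth=12 groups=9
Leftover pairs = 22 - 12 - (9-1) = 2
First group: deep chain of depth 12 + 2 sibling pairs
Remaining 8 groups: simple '()' each

Answer: (((((((((((()))))))))))()())()()()()()()()()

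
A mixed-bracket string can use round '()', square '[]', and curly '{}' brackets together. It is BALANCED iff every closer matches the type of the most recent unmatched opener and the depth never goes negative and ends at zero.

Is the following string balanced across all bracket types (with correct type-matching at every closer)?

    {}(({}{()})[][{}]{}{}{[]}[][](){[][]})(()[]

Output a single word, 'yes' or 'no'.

Answer: no

Derivation:
pos 0: push '{'; stack = {
pos 1: '}' matches '{'; pop; stack = (empty)
pos 2: push '('; stack = (
pos 3: push '('; stack = ((
pos 4: push '{'; stack = (({
pos 5: '}' matches '{'; pop; stack = ((
pos 6: push '{'; stack = (({
pos 7: push '('; stack = (({(
pos 8: ')' matches '('; pop; stack = (({
pos 9: '}' matches '{'; pop; stack = ((
pos 10: ')' matches '('; pop; stack = (
pos 11: push '['; stack = ([
pos 12: ']' matches '['; pop; stack = (
pos 13: push '['; stack = ([
pos 14: push '{'; stack = ([{
pos 15: '}' matches '{'; pop; stack = ([
pos 16: ']' matches '['; pop; stack = (
pos 17: push '{'; stack = ({
pos 18: '}' matches '{'; pop; stack = (
pos 19: push '{'; stack = ({
pos 20: '}' matches '{'; pop; stack = (
pos 21: push '{'; stack = ({
pos 22: push '['; stack = ({[
pos 23: ']' matches '['; pop; stack = ({
pos 24: '}' matches '{'; pop; stack = (
pos 25: push '['; stack = ([
pos 26: ']' matches '['; pop; stack = (
pos 27: push '['; stack = ([
pos 28: ']' matches '['; pop; stack = (
pos 29: push '('; stack = ((
pos 30: ')' matches '('; pop; stack = (
pos 31: push '{'; stack = ({
pos 32: push '['; stack = ({[
pos 33: ']' matches '['; pop; stack = ({
pos 34: push '['; stack = ({[
pos 35: ']' matches '['; pop; stack = ({
pos 36: '}' matches '{'; pop; stack = (
pos 37: ')' matches '('; pop; stack = (empty)
pos 38: push '('; stack = (
pos 39: push '('; stack = ((
pos 40: ')' matches '('; pop; stack = (
pos 41: push '['; stack = ([
pos 42: ']' matches '['; pop; stack = (
end: stack still non-empty (() → INVALID
Verdict: unclosed openers at end: ( → no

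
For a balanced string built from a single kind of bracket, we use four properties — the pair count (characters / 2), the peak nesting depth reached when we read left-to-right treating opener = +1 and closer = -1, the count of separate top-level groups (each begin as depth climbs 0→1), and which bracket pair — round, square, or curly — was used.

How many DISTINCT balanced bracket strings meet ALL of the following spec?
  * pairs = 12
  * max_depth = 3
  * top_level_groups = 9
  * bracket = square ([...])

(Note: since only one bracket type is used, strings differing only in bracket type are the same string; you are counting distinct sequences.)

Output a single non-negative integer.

Answer: 99

Derivation:
Spec: pairs=12 depth=3 groups=9
Count(depth <= 3) = 264
Count(depth <= 2) = 165
Count(depth == 3) = 264 - 165 = 99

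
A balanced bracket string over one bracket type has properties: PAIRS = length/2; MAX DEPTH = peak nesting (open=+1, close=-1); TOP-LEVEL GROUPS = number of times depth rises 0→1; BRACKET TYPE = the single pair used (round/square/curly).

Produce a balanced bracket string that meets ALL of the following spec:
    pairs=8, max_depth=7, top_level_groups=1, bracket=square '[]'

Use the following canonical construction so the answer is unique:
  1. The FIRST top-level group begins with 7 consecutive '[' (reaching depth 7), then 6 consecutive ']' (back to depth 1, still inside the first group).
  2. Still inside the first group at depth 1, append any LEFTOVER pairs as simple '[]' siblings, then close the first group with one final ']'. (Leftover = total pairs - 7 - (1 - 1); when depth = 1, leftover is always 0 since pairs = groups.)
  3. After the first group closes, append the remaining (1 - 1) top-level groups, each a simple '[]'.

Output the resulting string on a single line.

Spec: pairs=8 depth=7 groups=1
Leftover pairs = 8 - 7 - (1-1) = 1
First group: deep chain of depth 7 + 1 sibling pairs
Remaining 0 groups: simple '[]' each

Answer: [[[[[[[]]]]]][]]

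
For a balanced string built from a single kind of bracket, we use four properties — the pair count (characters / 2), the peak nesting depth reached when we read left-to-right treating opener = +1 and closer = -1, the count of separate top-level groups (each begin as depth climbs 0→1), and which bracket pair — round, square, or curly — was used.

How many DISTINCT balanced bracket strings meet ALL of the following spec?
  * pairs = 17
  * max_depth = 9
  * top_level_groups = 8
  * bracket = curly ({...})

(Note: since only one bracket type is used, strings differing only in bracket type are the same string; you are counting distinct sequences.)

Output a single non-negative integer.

Spec: pairs=17 depth=9 groups=8
Count(depth <= 9) = 961392
Count(depth <= 8) = 961216
Count(depth == 9) = 961392 - 961216 = 176

Answer: 176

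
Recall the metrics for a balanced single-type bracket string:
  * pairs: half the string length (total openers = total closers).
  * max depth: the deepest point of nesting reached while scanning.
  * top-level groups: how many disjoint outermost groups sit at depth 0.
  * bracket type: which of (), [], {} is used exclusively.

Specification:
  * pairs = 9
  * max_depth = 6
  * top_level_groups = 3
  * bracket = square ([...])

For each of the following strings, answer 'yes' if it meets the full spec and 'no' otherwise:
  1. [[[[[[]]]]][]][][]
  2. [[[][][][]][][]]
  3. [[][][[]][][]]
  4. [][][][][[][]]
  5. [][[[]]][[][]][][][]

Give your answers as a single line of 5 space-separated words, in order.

Answer: yes no no no no

Derivation:
String 1 '[[[[[[]]]]][]][][]': depth seq [1 2 3 4 5 6 5 4 3 2 1 2 1 0 1 0 1 0]
  -> pairs=9 depth=6 groups=3 -> yes
String 2 '[[[][][][]][][]]': depth seq [1 2 3 2 3 2 3 2 3 2 1 2 1 2 1 0]
  -> pairs=8 depth=3 groups=1 -> no
String 3 '[[][][[]][][]]': depth seq [1 2 1 2 1 2 3 2 1 2 1 2 1 0]
  -> pairs=7 depth=3 groups=1 -> no
String 4 '[][][][][[][]]': depth seq [1 0 1 0 1 0 1 0 1 2 1 2 1 0]
  -> pairs=7 depth=2 groups=5 -> no
String 5 '[][[[]]][[][]][][][]': depth seq [1 0 1 2 3 2 1 0 1 2 1 2 1 0 1 0 1 0 1 0]
  -> pairs=10 depth=3 groups=6 -> no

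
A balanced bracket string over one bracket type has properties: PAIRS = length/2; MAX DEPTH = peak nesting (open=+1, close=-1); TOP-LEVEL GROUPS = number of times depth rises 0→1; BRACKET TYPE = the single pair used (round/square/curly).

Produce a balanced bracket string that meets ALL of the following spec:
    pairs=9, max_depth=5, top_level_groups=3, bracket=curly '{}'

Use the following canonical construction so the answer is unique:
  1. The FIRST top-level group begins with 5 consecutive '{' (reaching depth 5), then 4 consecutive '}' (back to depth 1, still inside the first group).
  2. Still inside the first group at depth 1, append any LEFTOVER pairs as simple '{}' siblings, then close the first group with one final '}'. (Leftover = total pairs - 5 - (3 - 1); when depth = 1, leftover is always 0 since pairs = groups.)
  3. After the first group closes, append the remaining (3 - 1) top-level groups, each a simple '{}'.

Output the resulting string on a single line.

Answer: {{{{{}}}}{}{}}{}{}

Derivation:
Spec: pairs=9 depth=5 groups=3
Leftover pairs = 9 - 5 - (3-1) = 2
First group: deep chain of depth 5 + 2 sibling pairs
Remaining 2 groups: simple '{}' each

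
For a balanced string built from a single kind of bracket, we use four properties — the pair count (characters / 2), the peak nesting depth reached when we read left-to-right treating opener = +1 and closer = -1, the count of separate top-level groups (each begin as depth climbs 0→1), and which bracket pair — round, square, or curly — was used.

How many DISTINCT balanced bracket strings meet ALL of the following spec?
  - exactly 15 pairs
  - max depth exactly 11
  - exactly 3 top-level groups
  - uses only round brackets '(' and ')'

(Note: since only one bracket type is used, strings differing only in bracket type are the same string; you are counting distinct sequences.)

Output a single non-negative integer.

Answer: 750

Derivation:
Spec: pairs=15 depth=11 groups=3
Count(depth <= 11) = 1931468
Count(depth <= 10) = 1930718
Count(depth == 11) = 1931468 - 1930718 = 750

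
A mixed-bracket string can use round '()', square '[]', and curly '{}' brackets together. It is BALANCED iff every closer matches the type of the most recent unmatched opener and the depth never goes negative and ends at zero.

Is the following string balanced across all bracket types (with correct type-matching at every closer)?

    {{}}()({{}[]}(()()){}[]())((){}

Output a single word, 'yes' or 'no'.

pos 0: push '{'; stack = {
pos 1: push '{'; stack = {{
pos 2: '}' matches '{'; pop; stack = {
pos 3: '}' matches '{'; pop; stack = (empty)
pos 4: push '('; stack = (
pos 5: ')' matches '('; pop; stack = (empty)
pos 6: push '('; stack = (
pos 7: push '{'; stack = ({
pos 8: push '{'; stack = ({{
pos 9: '}' matches '{'; pop; stack = ({
pos 10: push '['; stack = ({[
pos 11: ']' matches '['; pop; stack = ({
pos 12: '}' matches '{'; pop; stack = (
pos 13: push '('; stack = ((
pos 14: push '('; stack = (((
pos 15: ')' matches '('; pop; stack = ((
pos 16: push '('; stack = (((
pos 17: ')' matches '('; pop; stack = ((
pos 18: ')' matches '('; pop; stack = (
pos 19: push '{'; stack = ({
pos 20: '}' matches '{'; pop; stack = (
pos 21: push '['; stack = ([
pos 22: ']' matches '['; pop; stack = (
pos 23: push '('; stack = ((
pos 24: ')' matches '('; pop; stack = (
pos 25: ')' matches '('; pop; stack = (empty)
pos 26: push '('; stack = (
pos 27: push '('; stack = ((
pos 28: ')' matches '('; pop; stack = (
pos 29: push '{'; stack = ({
pos 30: '}' matches '{'; pop; stack = (
end: stack still non-empty (() → INVALID
Verdict: unclosed openers at end: ( → no

Answer: no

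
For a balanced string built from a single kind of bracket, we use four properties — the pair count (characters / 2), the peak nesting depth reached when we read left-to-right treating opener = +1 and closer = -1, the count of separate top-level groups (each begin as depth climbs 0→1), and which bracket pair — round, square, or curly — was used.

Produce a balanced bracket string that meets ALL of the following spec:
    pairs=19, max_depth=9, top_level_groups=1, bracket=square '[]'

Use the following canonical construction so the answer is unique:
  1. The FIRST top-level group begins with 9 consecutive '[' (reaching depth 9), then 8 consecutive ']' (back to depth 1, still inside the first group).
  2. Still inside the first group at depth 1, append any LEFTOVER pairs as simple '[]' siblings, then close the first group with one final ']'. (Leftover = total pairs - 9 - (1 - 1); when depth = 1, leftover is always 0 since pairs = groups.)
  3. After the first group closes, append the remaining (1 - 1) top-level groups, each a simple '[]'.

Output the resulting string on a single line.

Answer: [[[[[[[[[]]]]]]]][][][][][][][][][][]]

Derivation:
Spec: pairs=19 depth=9 groups=1
Leftover pairs = 19 - 9 - (1-1) = 10
First group: deep chain of depth 9 + 10 sibling pairs
Remaining 0 groups: simple '[]' each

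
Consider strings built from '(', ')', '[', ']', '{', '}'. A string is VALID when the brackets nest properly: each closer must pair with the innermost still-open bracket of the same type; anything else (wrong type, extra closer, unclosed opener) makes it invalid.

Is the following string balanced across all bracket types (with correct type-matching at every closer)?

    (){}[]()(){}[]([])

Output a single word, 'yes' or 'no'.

pos 0: push '('; stack = (
pos 1: ')' matches '('; pop; stack = (empty)
pos 2: push '{'; stack = {
pos 3: '}' matches '{'; pop; stack = (empty)
pos 4: push '['; stack = [
pos 5: ']' matches '['; pop; stack = (empty)
pos 6: push '('; stack = (
pos 7: ')' matches '('; pop; stack = (empty)
pos 8: push '('; stack = (
pos 9: ')' matches '('; pop; stack = (empty)
pos 10: push '{'; stack = {
pos 11: '}' matches '{'; pop; stack = (empty)
pos 12: push '['; stack = [
pos 13: ']' matches '['; pop; stack = (empty)
pos 14: push '('; stack = (
pos 15: push '['; stack = ([
pos 16: ']' matches '['; pop; stack = (
pos 17: ')' matches '('; pop; stack = (empty)
end: stack empty → VALID
Verdict: properly nested → yes

Answer: yes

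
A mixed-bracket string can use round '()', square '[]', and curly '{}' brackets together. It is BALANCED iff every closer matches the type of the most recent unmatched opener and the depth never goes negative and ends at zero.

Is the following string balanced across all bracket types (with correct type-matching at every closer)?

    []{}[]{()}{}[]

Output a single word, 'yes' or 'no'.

Answer: yes

Derivation:
pos 0: push '['; stack = [
pos 1: ']' matches '['; pop; stack = (empty)
pos 2: push '{'; stack = {
pos 3: '}' matches '{'; pop; stack = (empty)
pos 4: push '['; stack = [
pos 5: ']' matches '['; pop; stack = (empty)
pos 6: push '{'; stack = {
pos 7: push '('; stack = {(
pos 8: ')' matches '('; pop; stack = {
pos 9: '}' matches '{'; pop; stack = (empty)
pos 10: push '{'; stack = {
pos 11: '}' matches '{'; pop; stack = (empty)
pos 12: push '['; stack = [
pos 13: ']' matches '['; pop; stack = (empty)
end: stack empty → VALID
Verdict: properly nested → yes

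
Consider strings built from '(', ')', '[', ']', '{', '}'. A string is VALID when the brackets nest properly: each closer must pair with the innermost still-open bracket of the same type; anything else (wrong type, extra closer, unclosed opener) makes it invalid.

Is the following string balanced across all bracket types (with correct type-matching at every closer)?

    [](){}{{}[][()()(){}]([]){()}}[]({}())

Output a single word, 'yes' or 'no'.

pos 0: push '['; stack = [
pos 1: ']' matches '['; pop; stack = (empty)
pos 2: push '('; stack = (
pos 3: ')' matches '('; pop; stack = (empty)
pos 4: push '{'; stack = {
pos 5: '}' matches '{'; pop; stack = (empty)
pos 6: push '{'; stack = {
pos 7: push '{'; stack = {{
pos 8: '}' matches '{'; pop; stack = {
pos 9: push '['; stack = {[
pos 10: ']' matches '['; pop; stack = {
pos 11: push '['; stack = {[
pos 12: push '('; stack = {[(
pos 13: ')' matches '('; pop; stack = {[
pos 14: push '('; stack = {[(
pos 15: ')' matches '('; pop; stack = {[
pos 16: push '('; stack = {[(
pos 17: ')' matches '('; pop; stack = {[
pos 18: push '{'; stack = {[{
pos 19: '}' matches '{'; pop; stack = {[
pos 20: ']' matches '['; pop; stack = {
pos 21: push '('; stack = {(
pos 22: push '['; stack = {([
pos 23: ']' matches '['; pop; stack = {(
pos 24: ')' matches '('; pop; stack = {
pos 25: push '{'; stack = {{
pos 26: push '('; stack = {{(
pos 27: ')' matches '('; pop; stack = {{
pos 28: '}' matches '{'; pop; stack = {
pos 29: '}' matches '{'; pop; stack = (empty)
pos 30: push '['; stack = [
pos 31: ']' matches '['; pop; stack = (empty)
pos 32: push '('; stack = (
pos 33: push '{'; stack = ({
pos 34: '}' matches '{'; pop; stack = (
pos 35: push '('; stack = ((
pos 36: ')' matches '('; pop; stack = (
pos 37: ')' matches '('; pop; stack = (empty)
end: stack empty → VALID
Verdict: properly nested → yes

Answer: yes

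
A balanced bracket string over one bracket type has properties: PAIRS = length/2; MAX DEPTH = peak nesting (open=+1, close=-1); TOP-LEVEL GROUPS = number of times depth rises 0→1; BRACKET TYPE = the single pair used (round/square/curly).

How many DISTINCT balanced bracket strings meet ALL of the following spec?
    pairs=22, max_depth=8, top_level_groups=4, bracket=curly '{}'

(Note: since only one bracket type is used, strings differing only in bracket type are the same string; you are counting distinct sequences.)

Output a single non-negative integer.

Spec: pairs=22 depth=8 groups=4
Count(depth <= 8) = 10244274274
Count(depth <= 7) = 8872415968
Count(depth == 8) = 10244274274 - 8872415968 = 1371858306

Answer: 1371858306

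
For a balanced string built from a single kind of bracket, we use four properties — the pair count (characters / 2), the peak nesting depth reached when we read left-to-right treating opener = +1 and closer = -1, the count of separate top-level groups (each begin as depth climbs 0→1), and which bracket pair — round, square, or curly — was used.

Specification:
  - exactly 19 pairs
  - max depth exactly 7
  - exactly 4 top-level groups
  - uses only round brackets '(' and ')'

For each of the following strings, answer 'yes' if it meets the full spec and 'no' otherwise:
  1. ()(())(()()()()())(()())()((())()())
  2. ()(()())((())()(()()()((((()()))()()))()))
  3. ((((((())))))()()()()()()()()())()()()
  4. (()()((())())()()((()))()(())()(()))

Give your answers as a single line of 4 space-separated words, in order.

String 1 '()(())(()()()()())(()())()((())()())': depth seq [1 0 1 2 1 0 1 2 1 2 1 2 1 2 1 2 1 0 1 2 1 2 1 0 1 0 1 2 3 2 1 2 1 2 1 0]
  -> pairs=18 depth=3 groups=6 -> no
String 2 '()(()())((())()(()()()((((()()))()()))()))': depth seq [1 0 1 2 1 2 1 0 1 2 3 2 1 2 1 2 3 2 3 2 3 2 3 4 5 6 7 6 7 6 5 4 5 4 5 4 3 2 3 2 1 0]
  -> pairs=21 depth=7 groups=3 -> no
String 3 '((((((())))))()()()()()()()()())()()()': depth seq [1 2 3 4 5 6 7 6 5 4 3 2 1 2 1 2 1 2 1 2 1 2 1 2 1 2 1 2 1 2 1 0 1 0 1 0 1 0]
  -> pairs=19 depth=7 groups=4 -> yes
String 4 '(()()((())())()()((()))()(())()(()))': depth seq [1 2 1 2 1 2 3 4 3 2 3 2 1 2 1 2 1 2 3 4 3 2 1 2 1 2 3 2 1 2 1 2 3 2 1 0]
  -> pairs=18 depth=4 groups=1 -> no

Answer: no no yes no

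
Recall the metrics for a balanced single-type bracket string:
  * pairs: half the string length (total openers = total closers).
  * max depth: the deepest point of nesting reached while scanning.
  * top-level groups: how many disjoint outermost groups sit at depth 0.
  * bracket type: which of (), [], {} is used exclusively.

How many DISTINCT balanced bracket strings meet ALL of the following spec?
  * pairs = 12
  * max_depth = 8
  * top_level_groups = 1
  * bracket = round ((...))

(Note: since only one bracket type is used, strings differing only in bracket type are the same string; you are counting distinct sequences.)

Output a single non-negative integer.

Spec: pairs=12 depth=8 groups=1
Count(depth <= 8) = 57686
Count(depth <= 7) = 54320
Count(depth == 8) = 57686 - 54320 = 3366

Answer: 3366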